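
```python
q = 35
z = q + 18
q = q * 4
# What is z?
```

Answer: 53

Derivation:
Trace (tracking z):
q = 35  # -> q = 35
z = q + 18  # -> z = 53
q = q * 4  # -> q = 140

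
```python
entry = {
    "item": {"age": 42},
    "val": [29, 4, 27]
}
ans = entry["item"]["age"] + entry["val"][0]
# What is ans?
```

Trace (tracking ans):
entry = {'item': {'age': 42}, 'val': [29, 4, 27]}  # -> entry = {'item': {'age': 42}, 'val': [29, 4, 27]}
ans = entry['item']['age'] + entry['val'][0]  # -> ans = 71

Answer: 71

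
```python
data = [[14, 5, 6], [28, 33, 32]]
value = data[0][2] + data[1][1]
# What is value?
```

Trace (tracking value):
data = [[14, 5, 6], [28, 33, 32]]  # -> data = [[14, 5, 6], [28, 33, 32]]
value = data[0][2] + data[1][1]  # -> value = 39

Answer: 39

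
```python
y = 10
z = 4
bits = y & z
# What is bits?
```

Answer: 0

Derivation:
Trace (tracking bits):
y = 10  # -> y = 10
z = 4  # -> z = 4
bits = y & z  # -> bits = 0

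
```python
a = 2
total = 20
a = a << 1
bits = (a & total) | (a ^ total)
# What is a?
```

Answer: 4

Derivation:
Trace (tracking a):
a = 2  # -> a = 2
total = 20  # -> total = 20
a = a << 1  # -> a = 4
bits = a & total | a ^ total  # -> bits = 20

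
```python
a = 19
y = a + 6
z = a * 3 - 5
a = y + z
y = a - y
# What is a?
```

Trace (tracking a):
a = 19  # -> a = 19
y = a + 6  # -> y = 25
z = a * 3 - 5  # -> z = 52
a = y + z  # -> a = 77
y = a - y  # -> y = 52

Answer: 77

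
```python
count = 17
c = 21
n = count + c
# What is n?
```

Trace (tracking n):
count = 17  # -> count = 17
c = 21  # -> c = 21
n = count + c  # -> n = 38

Answer: 38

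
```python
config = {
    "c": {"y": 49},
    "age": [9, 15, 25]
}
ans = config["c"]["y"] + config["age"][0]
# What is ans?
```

Trace (tracking ans):
config = {'c': {'y': 49}, 'age': [9, 15, 25]}  # -> config = {'c': {'y': 49}, 'age': [9, 15, 25]}
ans = config['c']['y'] + config['age'][0]  # -> ans = 58

Answer: 58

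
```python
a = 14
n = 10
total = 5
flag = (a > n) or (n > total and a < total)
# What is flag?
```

Answer: True

Derivation:
Trace (tracking flag):
a = 14  # -> a = 14
n = 10  # -> n = 10
total = 5  # -> total = 5
flag = a > n or (n > total and a < total)  # -> flag = True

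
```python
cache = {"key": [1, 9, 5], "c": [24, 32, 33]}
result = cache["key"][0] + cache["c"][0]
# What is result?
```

Trace (tracking result):
cache = {'key': [1, 9, 5], 'c': [24, 32, 33]}  # -> cache = {'key': [1, 9, 5], 'c': [24, 32, 33]}
result = cache['key'][0] + cache['c'][0]  # -> result = 25

Answer: 25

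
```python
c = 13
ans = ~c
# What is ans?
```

Answer: -14

Derivation:
Trace (tracking ans):
c = 13  # -> c = 13
ans = ~c  # -> ans = -14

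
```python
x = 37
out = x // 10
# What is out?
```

Answer: 3

Derivation:
Trace (tracking out):
x = 37  # -> x = 37
out = x // 10  # -> out = 3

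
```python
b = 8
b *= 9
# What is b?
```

Trace (tracking b):
b = 8  # -> b = 8
b *= 9  # -> b = 72

Answer: 72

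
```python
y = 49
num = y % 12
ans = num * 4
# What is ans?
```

Trace (tracking ans):
y = 49  # -> y = 49
num = y % 12  # -> num = 1
ans = num * 4  # -> ans = 4

Answer: 4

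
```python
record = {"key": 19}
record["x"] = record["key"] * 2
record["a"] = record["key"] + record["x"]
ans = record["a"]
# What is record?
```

Answer: {'key': 19, 'x': 38, 'a': 57}

Derivation:
Trace (tracking record):
record = {'key': 19}  # -> record = {'key': 19}
record['x'] = record['key'] * 2  # -> record = {'key': 19, 'x': 38}
record['a'] = record['key'] + record['x']  # -> record = {'key': 19, 'x': 38, 'a': 57}
ans = record['a']  # -> ans = 57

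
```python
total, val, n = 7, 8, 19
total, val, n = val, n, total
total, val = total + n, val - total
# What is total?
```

Trace (tracking total):
total, val, n = (7, 8, 19)  # -> total = 7, val = 8, n = 19
total, val, n = (val, n, total)  # -> total = 8, val = 19, n = 7
total, val = (total + n, val - total)  # -> total = 15, val = 11

Answer: 15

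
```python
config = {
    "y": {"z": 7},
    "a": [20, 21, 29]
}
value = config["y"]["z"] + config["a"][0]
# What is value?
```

Answer: 27

Derivation:
Trace (tracking value):
config = {'y': {'z': 7}, 'a': [20, 21, 29]}  # -> config = {'y': {'z': 7}, 'a': [20, 21, 29]}
value = config['y']['z'] + config['a'][0]  # -> value = 27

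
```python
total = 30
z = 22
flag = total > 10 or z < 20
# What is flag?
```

Answer: True

Derivation:
Trace (tracking flag):
total = 30  # -> total = 30
z = 22  # -> z = 22
flag = total > 10 or z < 20  # -> flag = True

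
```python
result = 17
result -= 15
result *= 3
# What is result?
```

Answer: 6

Derivation:
Trace (tracking result):
result = 17  # -> result = 17
result -= 15  # -> result = 2
result *= 3  # -> result = 6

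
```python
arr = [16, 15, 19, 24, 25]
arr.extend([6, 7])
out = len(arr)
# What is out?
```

Answer: 7

Derivation:
Trace (tracking out):
arr = [16, 15, 19, 24, 25]  # -> arr = [16, 15, 19, 24, 25]
arr.extend([6, 7])  # -> arr = [16, 15, 19, 24, 25, 6, 7]
out = len(arr)  # -> out = 7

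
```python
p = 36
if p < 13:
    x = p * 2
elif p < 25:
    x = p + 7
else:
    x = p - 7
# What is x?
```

Trace (tracking x):
p = 36  # -> p = 36
if p < 13:  # condition is False
elif p < 25:  # condition is False
else:
    x = p - 7  # -> x = 29

Answer: 29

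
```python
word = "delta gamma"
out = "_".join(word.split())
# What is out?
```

Answer: 'delta_gamma'

Derivation:
Trace (tracking out):
word = 'delta gamma'  # -> word = 'delta gamma'
out = '_'.join(word.split())  # -> out = 'delta_gamma'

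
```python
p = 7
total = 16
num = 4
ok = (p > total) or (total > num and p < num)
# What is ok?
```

Answer: False

Derivation:
Trace (tracking ok):
p = 7  # -> p = 7
total = 16  # -> total = 16
num = 4  # -> num = 4
ok = p > total or (total > num and p < num)  # -> ok = False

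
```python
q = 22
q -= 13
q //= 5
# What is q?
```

Answer: 1

Derivation:
Trace (tracking q):
q = 22  # -> q = 22
q -= 13  # -> q = 9
q //= 5  # -> q = 1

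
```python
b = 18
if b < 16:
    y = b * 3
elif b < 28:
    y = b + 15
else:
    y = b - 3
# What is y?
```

Trace (tracking y):
b = 18  # -> b = 18
if b < 16:  # condition is False
elif b < 28:  # condition is True
    y = b + 15  # -> y = 33

Answer: 33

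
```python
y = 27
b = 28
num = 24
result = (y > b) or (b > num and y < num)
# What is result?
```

Trace (tracking result):
y = 27  # -> y = 27
b = 28  # -> b = 28
num = 24  # -> num = 24
result = y > b or (b > num and y < num)  # -> result = False

Answer: False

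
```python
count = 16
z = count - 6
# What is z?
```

Answer: 10

Derivation:
Trace (tracking z):
count = 16  # -> count = 16
z = count - 6  # -> z = 10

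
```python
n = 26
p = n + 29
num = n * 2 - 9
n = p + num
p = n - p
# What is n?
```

Answer: 98

Derivation:
Trace (tracking n):
n = 26  # -> n = 26
p = n + 29  # -> p = 55
num = n * 2 - 9  # -> num = 43
n = p + num  # -> n = 98
p = n - p  # -> p = 43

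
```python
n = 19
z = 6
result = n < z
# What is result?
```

Trace (tracking result):
n = 19  # -> n = 19
z = 6  # -> z = 6
result = n < z  # -> result = False

Answer: False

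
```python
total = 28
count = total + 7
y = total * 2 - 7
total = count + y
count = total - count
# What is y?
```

Answer: 49

Derivation:
Trace (tracking y):
total = 28  # -> total = 28
count = total + 7  # -> count = 35
y = total * 2 - 7  # -> y = 49
total = count + y  # -> total = 84
count = total - count  # -> count = 49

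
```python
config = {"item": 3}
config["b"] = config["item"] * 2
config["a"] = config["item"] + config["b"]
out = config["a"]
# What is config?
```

Trace (tracking config):
config = {'item': 3}  # -> config = {'item': 3}
config['b'] = config['item'] * 2  # -> config = {'item': 3, 'b': 6}
config['a'] = config['item'] + config['b']  # -> config = {'item': 3, 'b': 6, 'a': 9}
out = config['a']  # -> out = 9

Answer: {'item': 3, 'b': 6, 'a': 9}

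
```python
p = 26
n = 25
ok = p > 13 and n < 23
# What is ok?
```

Trace (tracking ok):
p = 26  # -> p = 26
n = 25  # -> n = 25
ok = p > 13 and n < 23  # -> ok = False

Answer: False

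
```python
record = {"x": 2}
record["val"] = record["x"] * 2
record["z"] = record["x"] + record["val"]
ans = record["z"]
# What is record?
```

Trace (tracking record):
record = {'x': 2}  # -> record = {'x': 2}
record['val'] = record['x'] * 2  # -> record = {'x': 2, 'val': 4}
record['z'] = record['x'] + record['val']  # -> record = {'x': 2, 'val': 4, 'z': 6}
ans = record['z']  # -> ans = 6

Answer: {'x': 2, 'val': 4, 'z': 6}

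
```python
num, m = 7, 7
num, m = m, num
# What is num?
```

Trace (tracking num):
num, m = (7, 7)  # -> num = 7, m = 7
num, m = (m, num)  # -> num = 7, m = 7

Answer: 7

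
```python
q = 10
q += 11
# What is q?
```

Answer: 21

Derivation:
Trace (tracking q):
q = 10  # -> q = 10
q += 11  # -> q = 21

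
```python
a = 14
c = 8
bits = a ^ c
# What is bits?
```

Answer: 6

Derivation:
Trace (tracking bits):
a = 14  # -> a = 14
c = 8  # -> c = 8
bits = a ^ c  # -> bits = 6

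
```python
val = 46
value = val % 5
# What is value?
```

Answer: 1

Derivation:
Trace (tracking value):
val = 46  # -> val = 46
value = val % 5  # -> value = 1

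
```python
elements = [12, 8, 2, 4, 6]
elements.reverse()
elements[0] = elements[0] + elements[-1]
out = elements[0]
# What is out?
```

Answer: 18

Derivation:
Trace (tracking out):
elements = [12, 8, 2, 4, 6]  # -> elements = [12, 8, 2, 4, 6]
elements.reverse()  # -> elements = [6, 4, 2, 8, 12]
elements[0] = elements[0] + elements[-1]  # -> elements = [18, 4, 2, 8, 12]
out = elements[0]  # -> out = 18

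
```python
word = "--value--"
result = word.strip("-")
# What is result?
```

Answer: 'value'

Derivation:
Trace (tracking result):
word = '--value--'  # -> word = '--value--'
result = word.strip('-')  # -> result = 'value'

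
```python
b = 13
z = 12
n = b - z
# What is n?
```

Answer: 1

Derivation:
Trace (tracking n):
b = 13  # -> b = 13
z = 12  # -> z = 12
n = b - z  # -> n = 1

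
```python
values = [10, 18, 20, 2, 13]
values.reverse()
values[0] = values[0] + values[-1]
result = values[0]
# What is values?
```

Trace (tracking values):
values = [10, 18, 20, 2, 13]  # -> values = [10, 18, 20, 2, 13]
values.reverse()  # -> values = [13, 2, 20, 18, 10]
values[0] = values[0] + values[-1]  # -> values = [23, 2, 20, 18, 10]
result = values[0]  # -> result = 23

Answer: [23, 2, 20, 18, 10]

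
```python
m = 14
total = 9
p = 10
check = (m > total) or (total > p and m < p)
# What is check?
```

Trace (tracking check):
m = 14  # -> m = 14
total = 9  # -> total = 9
p = 10  # -> p = 10
check = m > total or (total > p and m < p)  # -> check = True

Answer: True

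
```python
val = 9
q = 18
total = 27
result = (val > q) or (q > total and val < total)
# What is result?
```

Trace (tracking result):
val = 9  # -> val = 9
q = 18  # -> q = 18
total = 27  # -> total = 27
result = val > q or (q > total and val < total)  # -> result = False

Answer: False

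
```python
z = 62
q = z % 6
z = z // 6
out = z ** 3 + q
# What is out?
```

Trace (tracking out):
z = 62  # -> z = 62
q = z % 6  # -> q = 2
z = z // 6  # -> z = 10
out = z ** 3 + q  # -> out = 1002

Answer: 1002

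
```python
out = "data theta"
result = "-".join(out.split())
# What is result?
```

Answer: 'data-theta'

Derivation:
Trace (tracking result):
out = 'data theta'  # -> out = 'data theta'
result = '-'.join(out.split())  # -> result = 'data-theta'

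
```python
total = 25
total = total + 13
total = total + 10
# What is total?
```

Answer: 48

Derivation:
Trace (tracking total):
total = 25  # -> total = 25
total = total + 13  # -> total = 38
total = total + 10  # -> total = 48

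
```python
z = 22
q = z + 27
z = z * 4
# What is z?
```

Answer: 88

Derivation:
Trace (tracking z):
z = 22  # -> z = 22
q = z + 27  # -> q = 49
z = z * 4  # -> z = 88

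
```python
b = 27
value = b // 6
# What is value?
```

Answer: 4

Derivation:
Trace (tracking value):
b = 27  # -> b = 27
value = b // 6  # -> value = 4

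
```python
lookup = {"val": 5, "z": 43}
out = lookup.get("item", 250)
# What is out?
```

Answer: 250

Derivation:
Trace (tracking out):
lookup = {'val': 5, 'z': 43}  # -> lookup = {'val': 5, 'z': 43}
out = lookup.get('item', 250)  # -> out = 250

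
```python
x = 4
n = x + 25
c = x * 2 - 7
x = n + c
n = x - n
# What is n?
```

Trace (tracking n):
x = 4  # -> x = 4
n = x + 25  # -> n = 29
c = x * 2 - 7  # -> c = 1
x = n + c  # -> x = 30
n = x - n  # -> n = 1

Answer: 1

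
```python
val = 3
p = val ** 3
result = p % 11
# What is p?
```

Answer: 27

Derivation:
Trace (tracking p):
val = 3  # -> val = 3
p = val ** 3  # -> p = 27
result = p % 11  # -> result = 5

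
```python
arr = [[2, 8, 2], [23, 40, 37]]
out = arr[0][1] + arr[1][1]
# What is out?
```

Answer: 48

Derivation:
Trace (tracking out):
arr = [[2, 8, 2], [23, 40, 37]]  # -> arr = [[2, 8, 2], [23, 40, 37]]
out = arr[0][1] + arr[1][1]  # -> out = 48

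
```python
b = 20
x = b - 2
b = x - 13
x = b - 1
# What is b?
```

Answer: 5

Derivation:
Trace (tracking b):
b = 20  # -> b = 20
x = b - 2  # -> x = 18
b = x - 13  # -> b = 5
x = b - 1  # -> x = 4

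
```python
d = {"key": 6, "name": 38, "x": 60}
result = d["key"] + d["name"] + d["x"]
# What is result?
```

Answer: 104

Derivation:
Trace (tracking result):
d = {'key': 6, 'name': 38, 'x': 60}  # -> d = {'key': 6, 'name': 38, 'x': 60}
result = d['key'] + d['name'] + d['x']  # -> result = 104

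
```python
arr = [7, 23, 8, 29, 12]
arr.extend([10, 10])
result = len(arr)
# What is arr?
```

Trace (tracking arr):
arr = [7, 23, 8, 29, 12]  # -> arr = [7, 23, 8, 29, 12]
arr.extend([10, 10])  # -> arr = [7, 23, 8, 29, 12, 10, 10]
result = len(arr)  # -> result = 7

Answer: [7, 23, 8, 29, 12, 10, 10]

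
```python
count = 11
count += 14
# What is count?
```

Answer: 25

Derivation:
Trace (tracking count):
count = 11  # -> count = 11
count += 14  # -> count = 25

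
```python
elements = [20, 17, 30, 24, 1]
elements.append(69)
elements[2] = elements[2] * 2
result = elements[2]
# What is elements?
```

Trace (tracking elements):
elements = [20, 17, 30, 24, 1]  # -> elements = [20, 17, 30, 24, 1]
elements.append(69)  # -> elements = [20, 17, 30, 24, 1, 69]
elements[2] = elements[2] * 2  # -> elements = [20, 17, 60, 24, 1, 69]
result = elements[2]  # -> result = 60

Answer: [20, 17, 60, 24, 1, 69]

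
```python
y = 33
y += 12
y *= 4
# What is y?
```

Trace (tracking y):
y = 33  # -> y = 33
y += 12  # -> y = 45
y *= 4  # -> y = 180

Answer: 180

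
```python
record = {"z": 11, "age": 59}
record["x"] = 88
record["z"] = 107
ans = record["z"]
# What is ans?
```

Trace (tracking ans):
record = {'z': 11, 'age': 59}  # -> record = {'z': 11, 'age': 59}
record['x'] = 88  # -> record = {'z': 11, 'age': 59, 'x': 88}
record['z'] = 107  # -> record = {'z': 107, 'age': 59, 'x': 88}
ans = record['z']  # -> ans = 107

Answer: 107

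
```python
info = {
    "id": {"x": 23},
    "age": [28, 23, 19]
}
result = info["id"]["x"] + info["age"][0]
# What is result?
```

Answer: 51

Derivation:
Trace (tracking result):
info = {'id': {'x': 23}, 'age': [28, 23, 19]}  # -> info = {'id': {'x': 23}, 'age': [28, 23, 19]}
result = info['id']['x'] + info['age'][0]  # -> result = 51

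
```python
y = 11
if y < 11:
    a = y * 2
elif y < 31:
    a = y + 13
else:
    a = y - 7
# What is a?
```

Trace (tracking a):
y = 11  # -> y = 11
if y < 11:  # condition is False
elif y < 31:  # condition is True
    a = y + 13  # -> a = 24

Answer: 24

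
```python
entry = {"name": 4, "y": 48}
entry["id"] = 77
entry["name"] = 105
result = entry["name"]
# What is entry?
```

Trace (tracking entry):
entry = {'name': 4, 'y': 48}  # -> entry = {'name': 4, 'y': 48}
entry['id'] = 77  # -> entry = {'name': 4, 'y': 48, 'id': 77}
entry['name'] = 105  # -> entry = {'name': 105, 'y': 48, 'id': 77}
result = entry['name']  # -> result = 105

Answer: {'name': 105, 'y': 48, 'id': 77}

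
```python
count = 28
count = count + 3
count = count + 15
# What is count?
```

Trace (tracking count):
count = 28  # -> count = 28
count = count + 3  # -> count = 31
count = count + 15  # -> count = 46

Answer: 46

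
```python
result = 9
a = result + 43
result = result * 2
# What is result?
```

Trace (tracking result):
result = 9  # -> result = 9
a = result + 43  # -> a = 52
result = result * 2  # -> result = 18

Answer: 18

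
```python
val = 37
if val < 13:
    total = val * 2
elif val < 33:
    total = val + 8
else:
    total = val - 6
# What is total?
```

Answer: 31

Derivation:
Trace (tracking total):
val = 37  # -> val = 37
if val < 13:  # condition is False
elif val < 33:  # condition is False
else:
    total = val - 6  # -> total = 31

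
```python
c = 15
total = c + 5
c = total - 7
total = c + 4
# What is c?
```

Trace (tracking c):
c = 15  # -> c = 15
total = c + 5  # -> total = 20
c = total - 7  # -> c = 13
total = c + 4  # -> total = 17

Answer: 13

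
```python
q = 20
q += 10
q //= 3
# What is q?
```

Trace (tracking q):
q = 20  # -> q = 20
q += 10  # -> q = 30
q //= 3  # -> q = 10

Answer: 10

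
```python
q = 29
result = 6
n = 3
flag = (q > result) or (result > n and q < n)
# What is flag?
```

Answer: True

Derivation:
Trace (tracking flag):
q = 29  # -> q = 29
result = 6  # -> result = 6
n = 3  # -> n = 3
flag = q > result or (result > n and q < n)  # -> flag = True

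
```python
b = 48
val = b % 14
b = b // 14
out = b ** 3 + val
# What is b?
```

Answer: 3

Derivation:
Trace (tracking b):
b = 48  # -> b = 48
val = b % 14  # -> val = 6
b = b // 14  # -> b = 3
out = b ** 3 + val  # -> out = 33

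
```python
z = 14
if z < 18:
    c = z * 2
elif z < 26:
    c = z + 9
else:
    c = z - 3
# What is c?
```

Trace (tracking c):
z = 14  # -> z = 14
if z < 18:  # condition is True
    c = z * 2  # -> c = 28

Answer: 28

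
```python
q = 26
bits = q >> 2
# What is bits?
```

Answer: 6

Derivation:
Trace (tracking bits):
q = 26  # -> q = 26
bits = q >> 2  # -> bits = 6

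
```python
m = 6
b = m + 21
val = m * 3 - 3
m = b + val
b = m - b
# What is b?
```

Answer: 15

Derivation:
Trace (tracking b):
m = 6  # -> m = 6
b = m + 21  # -> b = 27
val = m * 3 - 3  # -> val = 15
m = b + val  # -> m = 42
b = m - b  # -> b = 15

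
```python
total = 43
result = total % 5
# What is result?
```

Answer: 3

Derivation:
Trace (tracking result):
total = 43  # -> total = 43
result = total % 5  # -> result = 3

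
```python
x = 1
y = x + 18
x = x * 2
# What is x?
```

Trace (tracking x):
x = 1  # -> x = 1
y = x + 18  # -> y = 19
x = x * 2  # -> x = 2

Answer: 2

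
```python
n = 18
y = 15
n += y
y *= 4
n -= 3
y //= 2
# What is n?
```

Answer: 30

Derivation:
Trace (tracking n):
n = 18  # -> n = 18
y = 15  # -> y = 15
n += y  # -> n = 33
y *= 4  # -> y = 60
n -= 3  # -> n = 30
y //= 2  # -> y = 30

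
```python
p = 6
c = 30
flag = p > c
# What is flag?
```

Answer: False

Derivation:
Trace (tracking flag):
p = 6  # -> p = 6
c = 30  # -> c = 30
flag = p > c  # -> flag = False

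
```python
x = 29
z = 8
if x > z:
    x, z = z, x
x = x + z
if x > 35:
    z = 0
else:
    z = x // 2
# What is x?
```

Trace (tracking x):
x = 29  # -> x = 29
z = 8  # -> z = 8
if x > z:  # condition is True
    x, z = (z, x)  # -> x = 8, z = 29
x = x + z  # -> x = 37
if x > 35:  # condition is True
    z = 0  # -> z = 0

Answer: 37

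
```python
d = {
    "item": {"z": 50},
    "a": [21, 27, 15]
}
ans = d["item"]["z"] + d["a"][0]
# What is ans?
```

Trace (tracking ans):
d = {'item': {'z': 50}, 'a': [21, 27, 15]}  # -> d = {'item': {'z': 50}, 'a': [21, 27, 15]}
ans = d['item']['z'] + d['a'][0]  # -> ans = 71

Answer: 71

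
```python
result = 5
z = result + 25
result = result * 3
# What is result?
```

Trace (tracking result):
result = 5  # -> result = 5
z = result + 25  # -> z = 30
result = result * 3  # -> result = 15

Answer: 15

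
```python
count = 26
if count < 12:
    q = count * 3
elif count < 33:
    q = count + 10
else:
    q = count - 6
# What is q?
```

Answer: 36

Derivation:
Trace (tracking q):
count = 26  # -> count = 26
if count < 12:  # condition is False
elif count < 33:  # condition is True
    q = count + 10  # -> q = 36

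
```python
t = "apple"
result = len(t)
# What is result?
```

Answer: 5

Derivation:
Trace (tracking result):
t = 'apple'  # -> t = 'apple'
result = len(t)  # -> result = 5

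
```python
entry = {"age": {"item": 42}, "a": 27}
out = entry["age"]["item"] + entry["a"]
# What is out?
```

Trace (tracking out):
entry = {'age': {'item': 42}, 'a': 27}  # -> entry = {'age': {'item': 42}, 'a': 27}
out = entry['age']['item'] + entry['a']  # -> out = 69

Answer: 69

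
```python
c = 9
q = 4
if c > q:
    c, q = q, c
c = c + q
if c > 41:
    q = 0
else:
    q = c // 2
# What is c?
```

Trace (tracking c):
c = 9  # -> c = 9
q = 4  # -> q = 4
if c > q:  # condition is True
    c, q = (q, c)  # -> c = 4, q = 9
c = c + q  # -> c = 13
if c > 41:  # condition is False
else:
    q = c // 2  # -> q = 6

Answer: 13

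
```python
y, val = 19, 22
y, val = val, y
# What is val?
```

Trace (tracking val):
y, val = (19, 22)  # -> y = 19, val = 22
y, val = (val, y)  # -> y = 22, val = 19

Answer: 19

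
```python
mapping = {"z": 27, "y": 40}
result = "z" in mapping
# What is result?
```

Trace (tracking result):
mapping = {'z': 27, 'y': 40}  # -> mapping = {'z': 27, 'y': 40}
result = 'z' in mapping  # -> result = True

Answer: True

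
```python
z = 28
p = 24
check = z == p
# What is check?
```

Answer: False

Derivation:
Trace (tracking check):
z = 28  # -> z = 28
p = 24  # -> p = 24
check = z == p  # -> check = False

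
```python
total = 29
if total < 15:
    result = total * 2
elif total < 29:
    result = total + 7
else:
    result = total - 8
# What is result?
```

Trace (tracking result):
total = 29  # -> total = 29
if total < 15:  # condition is False
elif total < 29:  # condition is False
else:
    result = total - 8  # -> result = 21

Answer: 21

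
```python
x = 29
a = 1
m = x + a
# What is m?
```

Trace (tracking m):
x = 29  # -> x = 29
a = 1  # -> a = 1
m = x + a  # -> m = 30

Answer: 30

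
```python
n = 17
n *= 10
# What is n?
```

Answer: 170

Derivation:
Trace (tracking n):
n = 17  # -> n = 17
n *= 10  # -> n = 170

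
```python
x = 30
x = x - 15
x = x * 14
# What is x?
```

Answer: 210

Derivation:
Trace (tracking x):
x = 30  # -> x = 30
x = x - 15  # -> x = 15
x = x * 14  # -> x = 210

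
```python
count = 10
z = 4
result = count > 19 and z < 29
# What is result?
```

Trace (tracking result):
count = 10  # -> count = 10
z = 4  # -> z = 4
result = count > 19 and z < 29  # -> result = False

Answer: False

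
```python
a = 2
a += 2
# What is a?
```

Trace (tracking a):
a = 2  # -> a = 2
a += 2  # -> a = 4

Answer: 4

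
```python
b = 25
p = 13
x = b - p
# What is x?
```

Answer: 12

Derivation:
Trace (tracking x):
b = 25  # -> b = 25
p = 13  # -> p = 13
x = b - p  # -> x = 12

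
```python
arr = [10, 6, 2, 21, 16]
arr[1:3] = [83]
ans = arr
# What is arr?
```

Trace (tracking arr):
arr = [10, 6, 2, 21, 16]  # -> arr = [10, 6, 2, 21, 16]
arr[1:3] = [83]  # -> arr = [10, 83, 21, 16]
ans = arr  # -> ans = [10, 83, 21, 16]

Answer: [10, 83, 21, 16]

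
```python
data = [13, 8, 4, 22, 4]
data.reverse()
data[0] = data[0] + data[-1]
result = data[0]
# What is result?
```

Answer: 17

Derivation:
Trace (tracking result):
data = [13, 8, 4, 22, 4]  # -> data = [13, 8, 4, 22, 4]
data.reverse()  # -> data = [4, 22, 4, 8, 13]
data[0] = data[0] + data[-1]  # -> data = [17, 22, 4, 8, 13]
result = data[0]  # -> result = 17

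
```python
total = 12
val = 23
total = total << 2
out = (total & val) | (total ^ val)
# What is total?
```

Answer: 48

Derivation:
Trace (tracking total):
total = 12  # -> total = 12
val = 23  # -> val = 23
total = total << 2  # -> total = 48
out = total & val | total ^ val  # -> out = 55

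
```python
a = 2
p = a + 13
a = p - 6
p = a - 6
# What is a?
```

Answer: 9

Derivation:
Trace (tracking a):
a = 2  # -> a = 2
p = a + 13  # -> p = 15
a = p - 6  # -> a = 9
p = a - 6  # -> p = 3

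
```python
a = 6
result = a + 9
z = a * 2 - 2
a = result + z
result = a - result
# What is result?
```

Answer: 10

Derivation:
Trace (tracking result):
a = 6  # -> a = 6
result = a + 9  # -> result = 15
z = a * 2 - 2  # -> z = 10
a = result + z  # -> a = 25
result = a - result  # -> result = 10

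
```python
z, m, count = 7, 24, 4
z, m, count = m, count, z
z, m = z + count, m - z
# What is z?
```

Trace (tracking z):
z, m, count = (7, 24, 4)  # -> z = 7, m = 24, count = 4
z, m, count = (m, count, z)  # -> z = 24, m = 4, count = 7
z, m = (z + count, m - z)  # -> z = 31, m = -20

Answer: 31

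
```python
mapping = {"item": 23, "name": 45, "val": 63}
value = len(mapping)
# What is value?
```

Answer: 3

Derivation:
Trace (tracking value):
mapping = {'item': 23, 'name': 45, 'val': 63}  # -> mapping = {'item': 23, 'name': 45, 'val': 63}
value = len(mapping)  # -> value = 3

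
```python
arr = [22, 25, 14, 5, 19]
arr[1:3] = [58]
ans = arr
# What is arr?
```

Answer: [22, 58, 5, 19]

Derivation:
Trace (tracking arr):
arr = [22, 25, 14, 5, 19]  # -> arr = [22, 25, 14, 5, 19]
arr[1:3] = [58]  # -> arr = [22, 58, 5, 19]
ans = arr  # -> ans = [22, 58, 5, 19]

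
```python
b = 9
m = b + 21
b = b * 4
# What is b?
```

Answer: 36

Derivation:
Trace (tracking b):
b = 9  # -> b = 9
m = b + 21  # -> m = 30
b = b * 4  # -> b = 36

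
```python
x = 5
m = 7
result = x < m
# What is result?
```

Answer: True

Derivation:
Trace (tracking result):
x = 5  # -> x = 5
m = 7  # -> m = 7
result = x < m  # -> result = True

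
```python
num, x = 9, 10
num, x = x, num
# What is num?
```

Trace (tracking num):
num, x = (9, 10)  # -> num = 9, x = 10
num, x = (x, num)  # -> num = 10, x = 9

Answer: 10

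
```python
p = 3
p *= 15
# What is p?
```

Answer: 45

Derivation:
Trace (tracking p):
p = 3  # -> p = 3
p *= 15  # -> p = 45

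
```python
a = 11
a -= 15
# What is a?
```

Trace (tracking a):
a = 11  # -> a = 11
a -= 15  # -> a = -4

Answer: -4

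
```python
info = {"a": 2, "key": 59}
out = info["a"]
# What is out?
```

Trace (tracking out):
info = {'a': 2, 'key': 59}  # -> info = {'a': 2, 'key': 59}
out = info['a']  # -> out = 2

Answer: 2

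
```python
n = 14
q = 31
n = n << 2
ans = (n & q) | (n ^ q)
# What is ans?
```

Trace (tracking ans):
n = 14  # -> n = 14
q = 31  # -> q = 31
n = n << 2  # -> n = 56
ans = n & q | n ^ q  # -> ans = 63

Answer: 63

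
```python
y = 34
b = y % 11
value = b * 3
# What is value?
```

Trace (tracking value):
y = 34  # -> y = 34
b = y % 11  # -> b = 1
value = b * 3  # -> value = 3

Answer: 3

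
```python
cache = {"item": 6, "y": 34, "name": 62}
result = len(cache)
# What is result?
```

Trace (tracking result):
cache = {'item': 6, 'y': 34, 'name': 62}  # -> cache = {'item': 6, 'y': 34, 'name': 62}
result = len(cache)  # -> result = 3

Answer: 3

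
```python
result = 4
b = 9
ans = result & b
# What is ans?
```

Trace (tracking ans):
result = 4  # -> result = 4
b = 9  # -> b = 9
ans = result & b  # -> ans = 0

Answer: 0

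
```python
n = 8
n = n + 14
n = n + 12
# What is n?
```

Answer: 34

Derivation:
Trace (tracking n):
n = 8  # -> n = 8
n = n + 14  # -> n = 22
n = n + 12  # -> n = 34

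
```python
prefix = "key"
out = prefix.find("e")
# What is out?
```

Answer: 1

Derivation:
Trace (tracking out):
prefix = 'key'  # -> prefix = 'key'
out = prefix.find('e')  # -> out = 1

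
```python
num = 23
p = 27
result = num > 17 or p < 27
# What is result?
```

Trace (tracking result):
num = 23  # -> num = 23
p = 27  # -> p = 27
result = num > 17 or p < 27  # -> result = True

Answer: True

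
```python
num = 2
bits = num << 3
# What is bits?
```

Trace (tracking bits):
num = 2  # -> num = 2
bits = num << 3  # -> bits = 16

Answer: 16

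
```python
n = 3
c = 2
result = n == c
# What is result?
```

Trace (tracking result):
n = 3  # -> n = 3
c = 2  # -> c = 2
result = n == c  # -> result = False

Answer: False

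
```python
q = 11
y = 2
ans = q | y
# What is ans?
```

Answer: 11

Derivation:
Trace (tracking ans):
q = 11  # -> q = 11
y = 2  # -> y = 2
ans = q | y  # -> ans = 11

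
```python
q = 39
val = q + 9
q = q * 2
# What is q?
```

Answer: 78

Derivation:
Trace (tracking q):
q = 39  # -> q = 39
val = q + 9  # -> val = 48
q = q * 2  # -> q = 78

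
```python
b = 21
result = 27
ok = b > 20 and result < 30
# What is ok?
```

Answer: True

Derivation:
Trace (tracking ok):
b = 21  # -> b = 21
result = 27  # -> result = 27
ok = b > 20 and result < 30  # -> ok = True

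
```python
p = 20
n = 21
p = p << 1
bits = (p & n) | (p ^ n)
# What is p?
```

Answer: 40

Derivation:
Trace (tracking p):
p = 20  # -> p = 20
n = 21  # -> n = 21
p = p << 1  # -> p = 40
bits = p & n | p ^ n  # -> bits = 61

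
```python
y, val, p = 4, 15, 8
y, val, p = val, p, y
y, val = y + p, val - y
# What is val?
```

Trace (tracking val):
y, val, p = (4, 15, 8)  # -> y = 4, val = 15, p = 8
y, val, p = (val, p, y)  # -> y = 15, val = 8, p = 4
y, val = (y + p, val - y)  # -> y = 19, val = -7

Answer: -7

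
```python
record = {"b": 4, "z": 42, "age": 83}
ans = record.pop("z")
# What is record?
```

Trace (tracking record):
record = {'b': 4, 'z': 42, 'age': 83}  # -> record = {'b': 4, 'z': 42, 'age': 83}
ans = record.pop('z')  # -> ans = 42

Answer: {'b': 4, 'age': 83}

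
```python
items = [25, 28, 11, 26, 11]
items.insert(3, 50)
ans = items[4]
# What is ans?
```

Trace (tracking ans):
items = [25, 28, 11, 26, 11]  # -> items = [25, 28, 11, 26, 11]
items.insert(3, 50)  # -> items = [25, 28, 11, 50, 26, 11]
ans = items[4]  # -> ans = 26

Answer: 26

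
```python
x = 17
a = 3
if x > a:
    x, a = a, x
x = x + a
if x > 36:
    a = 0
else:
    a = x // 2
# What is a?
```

Answer: 10

Derivation:
Trace (tracking a):
x = 17  # -> x = 17
a = 3  # -> a = 3
if x > a:  # condition is True
    x, a = (a, x)  # -> x = 3, a = 17
x = x + a  # -> x = 20
if x > 36:  # condition is False
else:
    a = x // 2  # -> a = 10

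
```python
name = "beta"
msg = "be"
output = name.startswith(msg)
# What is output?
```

Answer: True

Derivation:
Trace (tracking output):
name = 'beta'  # -> name = 'beta'
msg = 'be'  # -> msg = 'be'
output = name.startswith(msg)  # -> output = True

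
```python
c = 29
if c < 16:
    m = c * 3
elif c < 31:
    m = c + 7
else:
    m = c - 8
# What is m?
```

Answer: 36

Derivation:
Trace (tracking m):
c = 29  # -> c = 29
if c < 16:  # condition is False
elif c < 31:  # condition is True
    m = c + 7  # -> m = 36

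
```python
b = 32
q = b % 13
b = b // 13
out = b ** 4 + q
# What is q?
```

Trace (tracking q):
b = 32  # -> b = 32
q = b % 13  # -> q = 6
b = b // 13  # -> b = 2
out = b ** 4 + q  # -> out = 22

Answer: 6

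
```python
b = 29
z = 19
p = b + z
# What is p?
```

Trace (tracking p):
b = 29  # -> b = 29
z = 19  # -> z = 19
p = b + z  # -> p = 48

Answer: 48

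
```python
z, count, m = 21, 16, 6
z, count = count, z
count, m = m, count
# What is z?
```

Answer: 16

Derivation:
Trace (tracking z):
z, count, m = (21, 16, 6)  # -> z = 21, count = 16, m = 6
z, count = (count, z)  # -> z = 16, count = 21
count, m = (m, count)  # -> count = 6, m = 21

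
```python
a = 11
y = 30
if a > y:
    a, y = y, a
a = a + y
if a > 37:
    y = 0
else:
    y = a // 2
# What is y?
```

Trace (tracking y):
a = 11  # -> a = 11
y = 30  # -> y = 30
if a > y:  # condition is False
a = a + y  # -> a = 41
if a > 37:  # condition is True
    y = 0  # -> y = 0

Answer: 0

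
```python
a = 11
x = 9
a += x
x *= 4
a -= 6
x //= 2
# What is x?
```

Answer: 18

Derivation:
Trace (tracking x):
a = 11  # -> a = 11
x = 9  # -> x = 9
a += x  # -> a = 20
x *= 4  # -> x = 36
a -= 6  # -> a = 14
x //= 2  # -> x = 18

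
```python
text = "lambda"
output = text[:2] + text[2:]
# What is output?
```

Answer: 'lambda'

Derivation:
Trace (tracking output):
text = 'lambda'  # -> text = 'lambda'
output = text[:2] + text[2:]  # -> output = 'lambda'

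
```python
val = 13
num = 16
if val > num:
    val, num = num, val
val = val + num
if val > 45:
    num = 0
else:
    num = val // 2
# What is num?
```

Trace (tracking num):
val = 13  # -> val = 13
num = 16  # -> num = 16
if val > num:  # condition is False
val = val + num  # -> val = 29
if val > 45:  # condition is False
else:
    num = val // 2  # -> num = 14

Answer: 14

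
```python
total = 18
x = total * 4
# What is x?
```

Answer: 72

Derivation:
Trace (tracking x):
total = 18  # -> total = 18
x = total * 4  # -> x = 72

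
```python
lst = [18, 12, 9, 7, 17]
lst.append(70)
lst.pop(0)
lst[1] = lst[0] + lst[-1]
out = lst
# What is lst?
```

Answer: [12, 82, 7, 17, 70]

Derivation:
Trace (tracking lst):
lst = [18, 12, 9, 7, 17]  # -> lst = [18, 12, 9, 7, 17]
lst.append(70)  # -> lst = [18, 12, 9, 7, 17, 70]
lst.pop(0)  # -> lst = [12, 9, 7, 17, 70]
lst[1] = lst[0] + lst[-1]  # -> lst = [12, 82, 7, 17, 70]
out = lst  # -> out = [12, 82, 7, 17, 70]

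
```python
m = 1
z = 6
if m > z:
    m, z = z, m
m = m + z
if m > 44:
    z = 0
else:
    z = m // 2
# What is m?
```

Answer: 7

Derivation:
Trace (tracking m):
m = 1  # -> m = 1
z = 6  # -> z = 6
if m > z:  # condition is False
m = m + z  # -> m = 7
if m > 44:  # condition is False
else:
    z = m // 2  # -> z = 3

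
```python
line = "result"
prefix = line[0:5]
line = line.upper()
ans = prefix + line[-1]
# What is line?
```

Answer: 'RESULT'

Derivation:
Trace (tracking line):
line = 'result'  # -> line = 'result'
prefix = line[0:5]  # -> prefix = 'resul'
line = line.upper()  # -> line = 'RESULT'
ans = prefix + line[-1]  # -> ans = 'resulT'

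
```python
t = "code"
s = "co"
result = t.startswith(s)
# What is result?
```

Trace (tracking result):
t = 'code'  # -> t = 'code'
s = 'co'  # -> s = 'co'
result = t.startswith(s)  # -> result = True

Answer: True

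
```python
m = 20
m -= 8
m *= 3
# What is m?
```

Trace (tracking m):
m = 20  # -> m = 20
m -= 8  # -> m = 12
m *= 3  # -> m = 36

Answer: 36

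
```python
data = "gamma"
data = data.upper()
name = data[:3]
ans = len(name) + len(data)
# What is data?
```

Answer: 'GAMMA'

Derivation:
Trace (tracking data):
data = 'gamma'  # -> data = 'gamma'
data = data.upper()  # -> data = 'GAMMA'
name = data[:3]  # -> name = 'GAM'
ans = len(name) + len(data)  # -> ans = 8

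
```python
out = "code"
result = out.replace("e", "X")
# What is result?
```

Answer: 'codX'

Derivation:
Trace (tracking result):
out = 'code'  # -> out = 'code'
result = out.replace('e', 'X')  # -> result = 'codX'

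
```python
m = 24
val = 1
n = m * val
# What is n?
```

Answer: 24

Derivation:
Trace (tracking n):
m = 24  # -> m = 24
val = 1  # -> val = 1
n = m * val  # -> n = 24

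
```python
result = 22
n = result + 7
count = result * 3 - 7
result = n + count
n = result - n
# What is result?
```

Answer: 88

Derivation:
Trace (tracking result):
result = 22  # -> result = 22
n = result + 7  # -> n = 29
count = result * 3 - 7  # -> count = 59
result = n + count  # -> result = 88
n = result - n  # -> n = 59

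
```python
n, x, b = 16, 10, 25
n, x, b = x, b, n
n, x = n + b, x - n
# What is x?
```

Answer: 15

Derivation:
Trace (tracking x):
n, x, b = (16, 10, 25)  # -> n = 16, x = 10, b = 25
n, x, b = (x, b, n)  # -> n = 10, x = 25, b = 16
n, x = (n + b, x - n)  # -> n = 26, x = 15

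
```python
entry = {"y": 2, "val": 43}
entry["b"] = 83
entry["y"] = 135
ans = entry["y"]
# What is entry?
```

Answer: {'y': 135, 'val': 43, 'b': 83}

Derivation:
Trace (tracking entry):
entry = {'y': 2, 'val': 43}  # -> entry = {'y': 2, 'val': 43}
entry['b'] = 83  # -> entry = {'y': 2, 'val': 43, 'b': 83}
entry['y'] = 135  # -> entry = {'y': 135, 'val': 43, 'b': 83}
ans = entry['y']  # -> ans = 135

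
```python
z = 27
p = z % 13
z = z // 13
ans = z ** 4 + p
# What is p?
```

Trace (tracking p):
z = 27  # -> z = 27
p = z % 13  # -> p = 1
z = z // 13  # -> z = 2
ans = z ** 4 + p  # -> ans = 17

Answer: 1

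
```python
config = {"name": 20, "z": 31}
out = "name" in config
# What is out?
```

Answer: True

Derivation:
Trace (tracking out):
config = {'name': 20, 'z': 31}  # -> config = {'name': 20, 'z': 31}
out = 'name' in config  # -> out = True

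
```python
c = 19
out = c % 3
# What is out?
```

Trace (tracking out):
c = 19  # -> c = 19
out = c % 3  # -> out = 1

Answer: 1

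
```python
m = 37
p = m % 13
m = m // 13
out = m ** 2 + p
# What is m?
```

Trace (tracking m):
m = 37  # -> m = 37
p = m % 13  # -> p = 11
m = m // 13  # -> m = 2
out = m ** 2 + p  # -> out = 15

Answer: 2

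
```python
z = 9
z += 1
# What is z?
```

Answer: 10

Derivation:
Trace (tracking z):
z = 9  # -> z = 9
z += 1  # -> z = 10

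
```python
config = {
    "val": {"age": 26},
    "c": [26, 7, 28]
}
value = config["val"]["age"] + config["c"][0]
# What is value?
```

Answer: 52

Derivation:
Trace (tracking value):
config = {'val': {'age': 26}, 'c': [26, 7, 28]}  # -> config = {'val': {'age': 26}, 'c': [26, 7, 28]}
value = config['val']['age'] + config['c'][0]  # -> value = 52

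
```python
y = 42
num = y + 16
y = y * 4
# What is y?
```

Answer: 168

Derivation:
Trace (tracking y):
y = 42  # -> y = 42
num = y + 16  # -> num = 58
y = y * 4  # -> y = 168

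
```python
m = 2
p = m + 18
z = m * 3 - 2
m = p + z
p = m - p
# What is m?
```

Trace (tracking m):
m = 2  # -> m = 2
p = m + 18  # -> p = 20
z = m * 3 - 2  # -> z = 4
m = p + z  # -> m = 24
p = m - p  # -> p = 4

Answer: 24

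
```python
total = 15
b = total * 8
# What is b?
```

Trace (tracking b):
total = 15  # -> total = 15
b = total * 8  # -> b = 120

Answer: 120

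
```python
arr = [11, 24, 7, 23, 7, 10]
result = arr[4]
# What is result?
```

Answer: 7

Derivation:
Trace (tracking result):
arr = [11, 24, 7, 23, 7, 10]  # -> arr = [11, 24, 7, 23, 7, 10]
result = arr[4]  # -> result = 7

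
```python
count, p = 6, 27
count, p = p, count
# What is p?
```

Trace (tracking p):
count, p = (6, 27)  # -> count = 6, p = 27
count, p = (p, count)  # -> count = 27, p = 6

Answer: 6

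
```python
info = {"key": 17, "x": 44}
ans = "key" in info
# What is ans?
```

Answer: True

Derivation:
Trace (tracking ans):
info = {'key': 17, 'x': 44}  # -> info = {'key': 17, 'x': 44}
ans = 'key' in info  # -> ans = True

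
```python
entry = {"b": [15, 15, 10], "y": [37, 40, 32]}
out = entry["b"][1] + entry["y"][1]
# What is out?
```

Trace (tracking out):
entry = {'b': [15, 15, 10], 'y': [37, 40, 32]}  # -> entry = {'b': [15, 15, 10], 'y': [37, 40, 32]}
out = entry['b'][1] + entry['y'][1]  # -> out = 55

Answer: 55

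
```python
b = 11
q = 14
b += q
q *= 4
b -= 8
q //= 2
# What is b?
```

Trace (tracking b):
b = 11  # -> b = 11
q = 14  # -> q = 14
b += q  # -> b = 25
q *= 4  # -> q = 56
b -= 8  # -> b = 17
q //= 2  # -> q = 28

Answer: 17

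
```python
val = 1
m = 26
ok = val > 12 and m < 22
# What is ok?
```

Answer: False

Derivation:
Trace (tracking ok):
val = 1  # -> val = 1
m = 26  # -> m = 26
ok = val > 12 and m < 22  # -> ok = False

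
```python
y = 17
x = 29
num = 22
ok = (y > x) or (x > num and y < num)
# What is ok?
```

Trace (tracking ok):
y = 17  # -> y = 17
x = 29  # -> x = 29
num = 22  # -> num = 22
ok = y > x or (x > num and y < num)  # -> ok = True

Answer: True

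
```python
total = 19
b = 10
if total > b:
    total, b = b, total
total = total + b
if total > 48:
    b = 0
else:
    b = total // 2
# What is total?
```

Answer: 29

Derivation:
Trace (tracking total):
total = 19  # -> total = 19
b = 10  # -> b = 10
if total > b:  # condition is True
    total, b = (b, total)  # -> total = 10, b = 19
total = total + b  # -> total = 29
if total > 48:  # condition is False
else:
    b = total // 2  # -> b = 14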